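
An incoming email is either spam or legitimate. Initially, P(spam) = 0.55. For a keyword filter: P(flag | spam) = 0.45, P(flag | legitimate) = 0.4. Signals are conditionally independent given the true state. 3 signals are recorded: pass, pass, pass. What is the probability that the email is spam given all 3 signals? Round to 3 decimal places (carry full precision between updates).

After 'pass': P(spam) = 0.55·0.5500 / (0.55·0.5500 + 0.6·0.4500) ≈ 0.5284
After 'pass': P(spam) = 0.55·0.5284 / (0.55·0.5284 + 0.6·0.4716) ≈ 0.5067
After 'pass': P(spam) = 0.55·0.5067 / (0.55·0.5067 + 0.6·0.4933) ≈ 0.4849

0.485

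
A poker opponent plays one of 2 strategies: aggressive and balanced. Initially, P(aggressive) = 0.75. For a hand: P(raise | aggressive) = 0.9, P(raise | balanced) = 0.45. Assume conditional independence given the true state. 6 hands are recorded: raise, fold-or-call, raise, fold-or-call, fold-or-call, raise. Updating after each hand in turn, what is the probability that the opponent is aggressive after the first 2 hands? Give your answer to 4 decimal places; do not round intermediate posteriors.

0.5217

After 'raise': P(aggressive) = 0.9·0.7500 / (0.9·0.7500 + 0.45·0.2500) ≈ 0.8571
After 'fold-or-call': P(aggressive) = 0.1·0.8571 / (0.1·0.8571 + 0.55·0.1429) ≈ 0.5217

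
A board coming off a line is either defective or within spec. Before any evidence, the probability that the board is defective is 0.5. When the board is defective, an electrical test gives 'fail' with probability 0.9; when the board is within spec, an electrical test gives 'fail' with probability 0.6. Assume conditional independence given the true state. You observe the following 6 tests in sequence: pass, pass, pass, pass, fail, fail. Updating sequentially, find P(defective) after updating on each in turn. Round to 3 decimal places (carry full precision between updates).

0.009

After 'pass': P(defective) = 0.1·0.5000 / (0.1·0.5000 + 0.4·0.5000) ≈ 0.2000
After 'pass': P(defective) = 0.1·0.2000 / (0.1·0.2000 + 0.4·0.8000) ≈ 0.0588
After 'pass': P(defective) = 0.1·0.0588 / (0.1·0.0588 + 0.4·0.9412) ≈ 0.0154
After 'pass': P(defective) = 0.1·0.0154 / (0.1·0.0154 + 0.4·0.9846) ≈ 0.0039
After 'fail': P(defective) = 0.9·0.0039 / (0.9·0.0039 + 0.6·0.9961) ≈ 0.0058
After 'fail': P(defective) = 0.9·0.0058 / (0.9·0.0058 + 0.6·0.9942) ≈ 0.0087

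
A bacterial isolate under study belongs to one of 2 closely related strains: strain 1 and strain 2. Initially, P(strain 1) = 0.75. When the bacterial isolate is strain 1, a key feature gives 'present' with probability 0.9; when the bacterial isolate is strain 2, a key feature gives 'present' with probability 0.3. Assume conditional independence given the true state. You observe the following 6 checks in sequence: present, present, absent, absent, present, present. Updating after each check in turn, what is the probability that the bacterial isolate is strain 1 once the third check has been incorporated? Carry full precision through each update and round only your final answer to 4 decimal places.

0.7941

After 'present': P(strain 1) = 0.9·0.7500 / (0.9·0.7500 + 0.3·0.2500) ≈ 0.9000
After 'present': P(strain 1) = 0.9·0.9000 / (0.9·0.9000 + 0.3·0.1000) ≈ 0.9643
After 'absent': P(strain 1) = 0.1·0.9643 / (0.1·0.9643 + 0.7·0.0357) ≈ 0.7941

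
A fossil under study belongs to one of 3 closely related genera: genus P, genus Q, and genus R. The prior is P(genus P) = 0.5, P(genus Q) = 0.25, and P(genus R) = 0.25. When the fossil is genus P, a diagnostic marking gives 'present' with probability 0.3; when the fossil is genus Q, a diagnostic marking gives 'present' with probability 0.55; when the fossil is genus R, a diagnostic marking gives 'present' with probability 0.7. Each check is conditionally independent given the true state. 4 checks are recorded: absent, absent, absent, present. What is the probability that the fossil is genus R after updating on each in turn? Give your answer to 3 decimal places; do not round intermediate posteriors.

0.069

Each posterior becomes the prior for the next update.
After 'absent': normaliser = 0.7·0.5000 + 0.45·0.2500 + 0.3·0.2500; P(genus P) ≈ 0.6512, P(genus Q) ≈ 0.2093, P(genus R) ≈ 0.1395
After 'absent': normaliser = 0.7·0.6512 + 0.45·0.2093 + 0.3·0.1395; P(genus P) ≈ 0.7701, P(genus Q) ≈ 0.1591, P(genus R) ≈ 0.0707
After 'absent': normaliser = 0.7·0.7701 + 0.45·0.1591 + 0.3·0.0707; P(genus P) ≈ 0.8531, P(genus Q) ≈ 0.1133, P(genus R) ≈ 0.0336
After 'present': normaliser = 0.3·0.8531 + 0.55·0.1133 + 0.7·0.0336; P(genus P) ≈ 0.7489, P(genus Q) ≈ 0.1824, P(genus R) ≈ 0.0688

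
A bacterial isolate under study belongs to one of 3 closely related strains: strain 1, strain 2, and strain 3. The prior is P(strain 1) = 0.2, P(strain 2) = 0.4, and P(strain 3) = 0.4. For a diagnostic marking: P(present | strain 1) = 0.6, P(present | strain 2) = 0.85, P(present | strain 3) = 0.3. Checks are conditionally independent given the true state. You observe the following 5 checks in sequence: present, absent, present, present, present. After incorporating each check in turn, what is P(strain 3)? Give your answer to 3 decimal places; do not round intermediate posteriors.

After 'present': normaliser = 0.6·0.2000 + 0.85·0.4000 + 0.3·0.4000; P(strain 1) ≈ 0.2069, P(strain 2) ≈ 0.5862, P(strain 3) ≈ 0.2069
After 'absent': normaliser = 0.4·0.2069 + 0.15·0.5862 + 0.7·0.2069; P(strain 1) ≈ 0.2623, P(strain 2) ≈ 0.2787, P(strain 3) ≈ 0.4590
After 'present': normaliser = 0.6·0.2623 + 0.85·0.2787 + 0.3·0.4590; P(strain 1) ≈ 0.2958, P(strain 2) ≈ 0.4453, P(strain 3) ≈ 0.2589
After 'present': normaliser = 0.6·0.2958 + 0.85·0.4453 + 0.3·0.2589; P(strain 1) ≈ 0.2801, P(strain 2) ≈ 0.5973, P(strain 3) ≈ 0.1226
After 'present': normaliser = 0.6·0.2801 + 0.85·0.5973 + 0.3·0.1226; P(strain 1) ≈ 0.2359, P(strain 2) ≈ 0.7125, P(strain 3) ≈ 0.0516

0.052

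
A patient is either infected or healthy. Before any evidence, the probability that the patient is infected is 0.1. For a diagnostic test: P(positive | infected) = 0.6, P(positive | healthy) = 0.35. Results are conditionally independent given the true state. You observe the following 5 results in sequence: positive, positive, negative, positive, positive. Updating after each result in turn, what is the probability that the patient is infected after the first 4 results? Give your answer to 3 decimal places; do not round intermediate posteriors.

After 'positive': P(infected) = 0.6·0.1000 / (0.6·0.1000 + 0.35·0.9000) ≈ 0.1600
After 'positive': P(infected) = 0.6·0.1600 / (0.6·0.1600 + 0.35·0.8400) ≈ 0.2462
After 'negative': P(infected) = 0.4·0.2462 / (0.4·0.2462 + 0.65·0.7538) ≈ 0.1673
After 'positive': P(infected) = 0.6·0.1673 / (0.6·0.1673 + 0.35·0.8327) ≈ 0.2562

0.256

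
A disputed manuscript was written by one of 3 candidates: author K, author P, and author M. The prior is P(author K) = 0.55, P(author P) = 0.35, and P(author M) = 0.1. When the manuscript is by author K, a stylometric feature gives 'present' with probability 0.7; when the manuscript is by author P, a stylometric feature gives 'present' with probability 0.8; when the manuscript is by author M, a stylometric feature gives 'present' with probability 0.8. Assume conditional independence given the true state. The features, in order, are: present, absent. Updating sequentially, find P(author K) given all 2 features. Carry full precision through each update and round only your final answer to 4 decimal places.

After 'present': normaliser = 0.7·0.5500 + 0.8·0.3500 + 0.8·0.1000; P(author K) ≈ 0.5168, P(author P) ≈ 0.3758, P(author M) ≈ 0.1074
After 'absent': normaliser = 0.3·0.5168 + 0.2·0.3758 + 0.2·0.1074; P(author K) ≈ 0.6160, P(author P) ≈ 0.2987, P(author M) ≈ 0.0853

0.6160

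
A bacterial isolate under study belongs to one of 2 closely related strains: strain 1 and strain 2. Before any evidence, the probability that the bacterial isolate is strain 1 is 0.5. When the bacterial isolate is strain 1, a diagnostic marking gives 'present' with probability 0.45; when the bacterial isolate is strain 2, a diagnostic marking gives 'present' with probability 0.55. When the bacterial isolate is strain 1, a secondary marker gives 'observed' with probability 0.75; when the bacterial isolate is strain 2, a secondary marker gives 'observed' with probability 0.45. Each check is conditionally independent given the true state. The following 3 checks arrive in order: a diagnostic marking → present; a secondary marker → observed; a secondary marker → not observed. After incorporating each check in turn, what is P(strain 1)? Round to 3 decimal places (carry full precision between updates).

0.383

After a diagnostic marking='present': P(strain 1) = 0.45·0.5000 / (0.45·0.5000 + 0.55·0.5000) ≈ 0.4500
After a secondary marker='observed': P(strain 1) = 0.75·0.4500 / (0.75·0.4500 + 0.45·0.5500) ≈ 0.5769
After a secondary marker='not observed': P(strain 1) = 0.25·0.5769 / (0.25·0.5769 + 0.55·0.4231) ≈ 0.3827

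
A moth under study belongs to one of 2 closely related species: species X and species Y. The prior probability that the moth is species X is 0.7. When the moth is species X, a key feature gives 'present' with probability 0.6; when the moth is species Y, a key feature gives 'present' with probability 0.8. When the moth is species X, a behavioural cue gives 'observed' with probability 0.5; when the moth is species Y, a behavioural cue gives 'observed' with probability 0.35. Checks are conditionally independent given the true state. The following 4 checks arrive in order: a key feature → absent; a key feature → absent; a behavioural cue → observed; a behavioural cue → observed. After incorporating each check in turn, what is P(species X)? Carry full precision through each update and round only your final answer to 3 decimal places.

After a key feature='absent': P(species X) = 0.4·0.7000 / (0.4·0.7000 + 0.2·0.3000) ≈ 0.8235
After a key feature='absent': P(species X) = 0.4·0.8235 / (0.4·0.8235 + 0.2·0.1765) ≈ 0.9032
After a behavioural cue='observed': P(species X) = 0.5·0.9032 / (0.5·0.9032 + 0.35·0.0968) ≈ 0.9302
After a behavioural cue='observed': P(species X) = 0.5·0.9302 / (0.5·0.9302 + 0.35·0.0698) ≈ 0.9501

0.950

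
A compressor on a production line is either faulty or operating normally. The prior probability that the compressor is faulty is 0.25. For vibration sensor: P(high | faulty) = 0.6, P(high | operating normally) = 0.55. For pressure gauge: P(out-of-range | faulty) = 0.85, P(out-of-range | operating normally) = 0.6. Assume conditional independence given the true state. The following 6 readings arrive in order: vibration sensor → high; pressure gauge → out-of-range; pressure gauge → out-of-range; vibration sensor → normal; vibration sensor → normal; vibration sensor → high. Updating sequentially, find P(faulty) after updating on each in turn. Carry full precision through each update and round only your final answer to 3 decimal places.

After vibration sensor='high': P(faulty) = 0.6·0.2500 / (0.6·0.2500 + 0.55·0.7500) ≈ 0.2667
After pressure gauge='out-of-range': P(faulty) = 0.85·0.2667 / (0.85·0.2667 + 0.6·0.7333) ≈ 0.3400
After pressure gauge='out-of-range': P(faulty) = 0.85·0.3400 / (0.85·0.3400 + 0.6·0.6600) ≈ 0.4219
After vibration sensor='normal': P(faulty) = 0.4·0.4219 / (0.4·0.4219 + 0.45·0.5781) ≈ 0.3935
After vibration sensor='normal': P(faulty) = 0.4·0.3935 / (0.4·0.3935 + 0.45·0.6065) ≈ 0.3657
After vibration sensor='high': P(faulty) = 0.6·0.3657 / (0.6·0.3657 + 0.55·0.6343) ≈ 0.3861

0.386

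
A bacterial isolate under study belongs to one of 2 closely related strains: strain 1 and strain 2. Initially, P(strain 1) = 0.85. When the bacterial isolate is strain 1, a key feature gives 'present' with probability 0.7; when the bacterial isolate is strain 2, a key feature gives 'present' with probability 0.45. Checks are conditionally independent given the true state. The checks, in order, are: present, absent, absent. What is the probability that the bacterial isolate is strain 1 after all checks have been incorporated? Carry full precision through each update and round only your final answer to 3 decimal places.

0.724

Each posterior becomes the prior for the next update.
After 'present': P(strain 1) = 0.7·0.8500 / (0.7·0.8500 + 0.45·0.1500) ≈ 0.8981
After 'absent': P(strain 1) = 0.3·0.8981 / (0.3·0.8981 + 0.55·0.1019) ≈ 0.8278
After 'absent': P(strain 1) = 0.3·0.8278 / (0.3·0.8278 + 0.55·0.1722) ≈ 0.7240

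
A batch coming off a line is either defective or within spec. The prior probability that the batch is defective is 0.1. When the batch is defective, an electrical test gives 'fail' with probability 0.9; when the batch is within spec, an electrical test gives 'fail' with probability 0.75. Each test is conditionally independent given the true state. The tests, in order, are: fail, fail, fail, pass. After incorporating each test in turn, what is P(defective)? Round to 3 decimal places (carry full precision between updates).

0.071

Each posterior becomes the prior for the next update.
After 'fail': P(defective) = 0.9·0.1000 / (0.9·0.1000 + 0.75·0.9000) ≈ 0.1176
After 'fail': P(defective) = 0.9·0.1176 / (0.9·0.1176 + 0.75·0.8824) ≈ 0.1379
After 'fail': P(defective) = 0.9·0.1379 / (0.9·0.1379 + 0.75·0.8621) ≈ 0.1611
After 'pass': P(defective) = 0.1·0.1611 / (0.1·0.1611 + 0.25·0.8389) ≈ 0.0713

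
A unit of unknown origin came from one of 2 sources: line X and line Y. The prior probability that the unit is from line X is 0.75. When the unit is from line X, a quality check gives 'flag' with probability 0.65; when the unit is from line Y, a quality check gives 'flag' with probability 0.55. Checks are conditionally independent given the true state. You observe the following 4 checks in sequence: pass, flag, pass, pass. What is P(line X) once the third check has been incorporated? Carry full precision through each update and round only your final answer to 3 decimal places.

Apply Bayes' rule sequentially, carrying P(line X) forward.
After 'pass': P(line X) = 0.35·0.7500 / (0.35·0.7500 + 0.45·0.2500) ≈ 0.7000
After 'flag': P(line X) = 0.65·0.7000 / (0.65·0.7000 + 0.55·0.3000) ≈ 0.7339
After 'pass': P(line X) = 0.35·0.7339 / (0.35·0.7339 + 0.45·0.2661) ≈ 0.6820

0.682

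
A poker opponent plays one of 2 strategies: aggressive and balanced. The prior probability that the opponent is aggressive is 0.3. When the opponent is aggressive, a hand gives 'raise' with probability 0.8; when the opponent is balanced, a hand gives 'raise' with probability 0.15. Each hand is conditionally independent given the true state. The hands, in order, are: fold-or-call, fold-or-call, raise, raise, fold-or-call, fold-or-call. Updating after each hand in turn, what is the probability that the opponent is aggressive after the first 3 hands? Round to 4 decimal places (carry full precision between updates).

0.1123

After 'fold-or-call': P(aggressive) = 0.2·0.3000 / (0.2·0.3000 + 0.85·0.7000) ≈ 0.0916
After 'fold-or-call': P(aggressive) = 0.2·0.0916 / (0.2·0.0916 + 0.85·0.9084) ≈ 0.0232
After 'raise': P(aggressive) = 0.8·0.0232 / (0.8·0.0232 + 0.15·0.9768) ≈ 0.1123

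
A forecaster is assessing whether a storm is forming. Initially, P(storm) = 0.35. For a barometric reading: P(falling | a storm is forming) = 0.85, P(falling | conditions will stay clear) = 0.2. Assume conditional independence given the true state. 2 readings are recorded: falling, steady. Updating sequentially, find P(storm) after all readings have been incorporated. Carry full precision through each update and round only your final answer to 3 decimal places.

After 'falling': P(storm) = 0.85·0.3500 / (0.85·0.3500 + 0.2·0.6500) ≈ 0.6959
After 'steady': P(storm) = 0.15·0.6959 / (0.15·0.6959 + 0.8·0.3041) ≈ 0.3003

0.300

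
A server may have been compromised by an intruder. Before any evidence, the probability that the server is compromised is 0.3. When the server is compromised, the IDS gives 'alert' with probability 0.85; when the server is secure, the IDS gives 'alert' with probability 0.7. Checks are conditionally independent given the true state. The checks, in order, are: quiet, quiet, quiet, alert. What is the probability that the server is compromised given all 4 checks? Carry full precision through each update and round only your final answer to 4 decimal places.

0.0611

Apply Bayes' rule sequentially, carrying P(compromised) forward.
After 'quiet': P(compromised) = 0.15·0.3000 / (0.15·0.3000 + 0.3·0.7000) ≈ 0.1765
After 'quiet': P(compromised) = 0.15·0.1765 / (0.15·0.1765 + 0.3·0.8235) ≈ 0.0968
After 'quiet': P(compromised) = 0.15·0.0968 / (0.15·0.0968 + 0.3·0.9032) ≈ 0.0508
After 'alert': P(compromised) = 0.85·0.0508 / (0.85·0.0508 + 0.7·0.9492) ≈ 0.0611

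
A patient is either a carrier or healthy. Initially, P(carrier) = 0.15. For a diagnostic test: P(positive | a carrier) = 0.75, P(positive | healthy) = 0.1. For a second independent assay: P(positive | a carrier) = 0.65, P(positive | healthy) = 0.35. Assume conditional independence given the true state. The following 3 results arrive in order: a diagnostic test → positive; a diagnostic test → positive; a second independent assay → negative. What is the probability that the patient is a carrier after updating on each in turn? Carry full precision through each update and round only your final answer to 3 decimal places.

0.842

Apply Bayes' rule sequentially, carrying P(carrier) forward.
After a diagnostic test='positive': P(carrier) = 0.75·0.1500 / (0.75·0.1500 + 0.1·0.8500) ≈ 0.5696
After a diagnostic test='positive': P(carrier) = 0.75·0.5696 / (0.75·0.5696 + 0.1·0.4304) ≈ 0.9085
After a second independent assay='negative': P(carrier) = 0.35·0.9085 / (0.35·0.9085 + 0.65·0.0915) ≈ 0.8424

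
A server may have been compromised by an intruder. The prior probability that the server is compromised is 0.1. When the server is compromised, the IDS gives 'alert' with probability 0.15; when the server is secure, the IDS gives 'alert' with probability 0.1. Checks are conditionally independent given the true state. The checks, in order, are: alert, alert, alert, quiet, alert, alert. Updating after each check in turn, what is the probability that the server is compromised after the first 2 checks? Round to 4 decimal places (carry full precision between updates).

Apply Bayes' rule sequentially, carrying P(compromised) forward.
After 'alert': P(compromised) = 0.15·0.1000 / (0.15·0.1000 + 0.1·0.9000) ≈ 0.1429
After 'alert': P(compromised) = 0.15·0.1429 / (0.15·0.1429 + 0.1·0.8571) ≈ 0.2000

0.2000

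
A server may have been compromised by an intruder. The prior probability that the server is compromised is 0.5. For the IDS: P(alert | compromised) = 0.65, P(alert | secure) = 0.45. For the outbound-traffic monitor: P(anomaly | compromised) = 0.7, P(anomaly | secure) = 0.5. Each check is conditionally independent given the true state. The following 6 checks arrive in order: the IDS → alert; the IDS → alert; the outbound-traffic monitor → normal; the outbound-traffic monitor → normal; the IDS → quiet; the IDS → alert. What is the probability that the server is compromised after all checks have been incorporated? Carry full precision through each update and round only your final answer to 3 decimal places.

After the IDS='alert': P(compromised) = 0.65·0.5000 / (0.65·0.5000 + 0.45·0.5000) ≈ 0.5909
After the IDS='alert': P(compromised) = 0.65·0.5909 / (0.65·0.5909 + 0.45·0.4091) ≈ 0.6760
After the outbound-traffic monitor='normal': P(compromised) = 0.3·0.6760 / (0.3·0.6760 + 0.5·0.3240) ≈ 0.5559
After the outbound-traffic monitor='normal': P(compromised) = 0.3·0.5559 / (0.3·0.5559 + 0.5·0.4441) ≈ 0.4289
After the IDS='quiet': P(compromised) = 0.35·0.4289 / (0.35·0.4289 + 0.55·0.5711) ≈ 0.3234
After the IDS='alert': P(compromised) = 0.65·0.3234 / (0.65·0.3234 + 0.45·0.6766) ≈ 0.4084

0.408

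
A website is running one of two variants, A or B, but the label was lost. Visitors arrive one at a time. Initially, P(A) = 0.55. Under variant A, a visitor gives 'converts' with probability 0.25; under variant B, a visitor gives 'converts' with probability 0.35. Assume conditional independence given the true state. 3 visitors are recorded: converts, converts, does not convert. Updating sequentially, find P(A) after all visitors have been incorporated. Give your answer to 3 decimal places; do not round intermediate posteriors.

Apply Bayes' rule sequentially, carrying P(A) forward.
After 'converts': P(A) = 0.25·0.5500 / (0.25·0.5500 + 0.35·0.4500) ≈ 0.4661
After 'converts': P(A) = 0.25·0.4661 / (0.25·0.4661 + 0.35·0.5339) ≈ 0.3841
After 'does not convert': P(A) = 0.75·0.3841 / (0.75·0.3841 + 0.65·0.6159) ≈ 0.4184

0.418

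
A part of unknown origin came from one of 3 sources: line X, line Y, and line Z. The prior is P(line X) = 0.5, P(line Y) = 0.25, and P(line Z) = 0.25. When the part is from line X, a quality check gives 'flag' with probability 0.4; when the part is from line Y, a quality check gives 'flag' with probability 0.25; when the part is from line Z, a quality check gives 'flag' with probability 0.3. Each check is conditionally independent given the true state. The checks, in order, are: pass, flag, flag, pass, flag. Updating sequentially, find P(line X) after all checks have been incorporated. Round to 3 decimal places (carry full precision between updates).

After 'pass': normaliser = 0.6·0.5000 + 0.75·0.2500 + 0.7·0.2500; P(line X) ≈ 0.4528, P(line Y) ≈ 0.2830, P(line Z) ≈ 0.2642
After 'flag': normaliser = 0.4·0.4528 + 0.25·0.2830 + 0.3·0.2642; P(line X) ≈ 0.5470, P(line Y) ≈ 0.2137, P(line Z) ≈ 0.2393
After 'flag': normaliser = 0.4·0.5470 + 0.25·0.2137 + 0.3·0.2393; P(line X) ≈ 0.6360, P(line Y) ≈ 0.1553, P(line Z) ≈ 0.2087
After 'pass': normaliser = 0.6·0.6360 + 0.75·0.1553 + 0.7·0.2087; P(line X) ≈ 0.5924, P(line Y) ≈ 0.1808, P(line Z) ≈ 0.2268
After 'flag': normaliser = 0.4·0.5924 + 0.25·0.1808 + 0.3·0.2268; P(line X) ≈ 0.6767, P(line Y) ≈ 0.1291, P(line Z) ≈ 0.1943

0.677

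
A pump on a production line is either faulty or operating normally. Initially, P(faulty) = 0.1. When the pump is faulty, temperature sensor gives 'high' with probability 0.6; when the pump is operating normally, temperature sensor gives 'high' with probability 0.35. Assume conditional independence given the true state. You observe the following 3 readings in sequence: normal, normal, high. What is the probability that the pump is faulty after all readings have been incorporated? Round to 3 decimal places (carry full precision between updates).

Apply Bayes' rule sequentially, carrying P(faulty) forward.
After 'normal': P(faulty) = 0.4·0.1000 / (0.4·0.1000 + 0.65·0.9000) ≈ 0.0640
After 'normal': P(faulty) = 0.4·0.0640 / (0.4·0.0640 + 0.65·0.9360) ≈ 0.0404
After 'high': P(faulty) = 0.6·0.0404 / (0.6·0.0404 + 0.35·0.9596) ≈ 0.0673

0.067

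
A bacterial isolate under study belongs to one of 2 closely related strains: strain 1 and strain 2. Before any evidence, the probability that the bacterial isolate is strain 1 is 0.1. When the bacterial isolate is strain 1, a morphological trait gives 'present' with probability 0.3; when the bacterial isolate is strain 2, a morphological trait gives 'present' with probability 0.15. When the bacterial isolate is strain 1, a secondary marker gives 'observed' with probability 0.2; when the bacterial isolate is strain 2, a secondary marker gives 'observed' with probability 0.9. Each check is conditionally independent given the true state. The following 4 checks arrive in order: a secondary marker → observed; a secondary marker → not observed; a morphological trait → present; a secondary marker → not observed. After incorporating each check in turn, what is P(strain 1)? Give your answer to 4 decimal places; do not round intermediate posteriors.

0.7596

Each posterior becomes the prior for the next update.
After a secondary marker='observed': P(strain 1) = 0.2·0.1000 / (0.2·0.1000 + 0.9·0.9000) ≈ 0.0241
After a secondary marker='not observed': P(strain 1) = 0.8·0.0241 / (0.8·0.0241 + 0.1·0.9759) ≈ 0.1649
After a morphological trait='present': P(strain 1) = 0.3·0.1649 / (0.3·0.1649 + 0.15·0.8351) ≈ 0.2832
After a secondary marker='not observed': P(strain 1) = 0.8·0.2832 / (0.8·0.2832 + 0.1·0.7168) ≈ 0.7596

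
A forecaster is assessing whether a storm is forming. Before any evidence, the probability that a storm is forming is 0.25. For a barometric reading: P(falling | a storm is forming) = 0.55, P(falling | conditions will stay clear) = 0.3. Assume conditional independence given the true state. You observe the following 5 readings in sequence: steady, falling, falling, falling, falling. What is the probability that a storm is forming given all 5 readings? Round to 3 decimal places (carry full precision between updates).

After 'steady': P(storm) = 0.45·0.2500 / (0.45·0.2500 + 0.7·0.7500) ≈ 0.1765
After 'falling': P(storm) = 0.55·0.1765 / (0.55·0.1765 + 0.3·0.8235) ≈ 0.2821
After 'falling': P(storm) = 0.55·0.2821 / (0.55·0.2821 + 0.3·0.7179) ≈ 0.4187
After 'falling': P(storm) = 0.55·0.4187 / (0.55·0.4187 + 0.3·0.5813) ≈ 0.5690
After 'falling': P(storm) = 0.55·0.5690 / (0.55·0.5690 + 0.3·0.4310) ≈ 0.7077

0.708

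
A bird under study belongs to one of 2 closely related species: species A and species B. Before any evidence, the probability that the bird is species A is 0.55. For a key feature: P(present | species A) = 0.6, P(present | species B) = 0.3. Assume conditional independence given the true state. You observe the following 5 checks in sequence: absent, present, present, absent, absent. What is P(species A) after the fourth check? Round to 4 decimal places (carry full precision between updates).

After 'absent': P(species A) = 0.4·0.5500 / (0.4·0.5500 + 0.7·0.4500) ≈ 0.4112
After 'present': P(species A) = 0.6·0.4112 / (0.6·0.4112 + 0.3·0.5888) ≈ 0.5828
After 'present': P(species A) = 0.6·0.5828 / (0.6·0.5828 + 0.3·0.4172) ≈ 0.7364
After 'absent': P(species A) = 0.4·0.7364 / (0.4·0.7364 + 0.7·0.2636) ≈ 0.6148

0.6148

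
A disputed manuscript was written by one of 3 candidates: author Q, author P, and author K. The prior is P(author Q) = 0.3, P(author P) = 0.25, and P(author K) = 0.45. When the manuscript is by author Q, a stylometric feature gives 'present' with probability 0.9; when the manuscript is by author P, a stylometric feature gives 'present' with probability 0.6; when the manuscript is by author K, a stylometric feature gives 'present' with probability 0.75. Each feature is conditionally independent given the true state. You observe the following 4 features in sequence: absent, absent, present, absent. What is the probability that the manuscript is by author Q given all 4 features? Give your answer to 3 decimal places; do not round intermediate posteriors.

After 'absent': normaliser = 0.1·0.3000 + 0.4·0.2500 + 0.25·0.4500; P(author Q) ≈ 0.1237, P(author P) ≈ 0.4124, P(author K) ≈ 0.4639
After 'absent': normaliser = 0.1·0.1237 + 0.4·0.4124 + 0.25·0.4639; P(author Q) ≈ 0.0422, P(author P) ≈ 0.5624, P(author K) ≈ 0.3954
After 'present': normaliser = 0.9·0.0422 + 0.6·0.5624 + 0.75·0.3954; P(author Q) ≈ 0.0565, P(author P) ≈ 0.5022, P(author K) ≈ 0.4413
After 'absent': normaliser = 0.1·0.0565 + 0.4·0.5022 + 0.25·0.4413; P(author Q) ≈ 0.0178, P(author P) ≈ 0.6339, P(author K) ≈ 0.3482

0.018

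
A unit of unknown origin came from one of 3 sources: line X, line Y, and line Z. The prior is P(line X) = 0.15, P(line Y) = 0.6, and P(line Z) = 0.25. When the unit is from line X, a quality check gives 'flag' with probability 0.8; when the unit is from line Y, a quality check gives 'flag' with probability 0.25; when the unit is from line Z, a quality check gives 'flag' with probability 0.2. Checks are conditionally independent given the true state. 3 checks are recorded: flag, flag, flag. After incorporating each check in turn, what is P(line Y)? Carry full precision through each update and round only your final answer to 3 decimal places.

0.106

After 'flag': normaliser = 0.8·0.1500 + 0.25·0.6000 + 0.2·0.2500; P(line X) ≈ 0.3750, P(line Y) ≈ 0.4688, P(line Z) ≈ 0.1562
After 'flag': normaliser = 0.8·0.3750 + 0.25·0.4688 + 0.2·0.1562; P(line X) ≈ 0.6690, P(line Y) ≈ 0.2613, P(line Z) ≈ 0.0697
After 'flag': normaliser = 0.8·0.6690 + 0.25·0.2613 + 0.2·0.0697; P(line X) ≈ 0.8710, P(line Y) ≈ 0.1063, P(line Z) ≈ 0.0227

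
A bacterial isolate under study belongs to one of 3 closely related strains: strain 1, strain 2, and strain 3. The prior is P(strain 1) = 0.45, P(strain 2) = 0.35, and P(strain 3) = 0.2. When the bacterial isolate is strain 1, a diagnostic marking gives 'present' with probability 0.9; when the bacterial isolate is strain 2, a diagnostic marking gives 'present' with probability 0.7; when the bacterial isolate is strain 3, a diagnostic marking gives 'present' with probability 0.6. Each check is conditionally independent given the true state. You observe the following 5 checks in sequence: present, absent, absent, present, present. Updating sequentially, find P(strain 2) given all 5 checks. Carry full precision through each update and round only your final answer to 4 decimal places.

0.5146

After 'present': normaliser = 0.9·0.4500 + 0.7·0.3500 + 0.6·0.2000; P(strain 1) ≈ 0.5260, P(strain 2) ≈ 0.3182, P(strain 3) ≈ 0.1558
After 'absent': normaliser = 0.1·0.5260 + 0.3·0.3182 + 0.4·0.1558; P(strain 1) ≈ 0.2500, P(strain 2) ≈ 0.4537, P(strain 3) ≈ 0.2963
After 'absent': normaliser = 0.1·0.2500 + 0.3·0.4537 + 0.4·0.2963; P(strain 1) ≈ 0.0894, P(strain 2) ≈ 0.4868, P(strain 3) ≈ 0.4238
After 'present': normaliser = 0.9·0.0894 + 0.7·0.4868 + 0.6·0.4238; P(strain 1) ≈ 0.1191, P(strain 2) ≈ 0.5044, P(strain 3) ≈ 0.3765
After 'present': normaliser = 0.9·0.1191 + 0.7·0.5044 + 0.6·0.3765; P(strain 1) ≈ 0.1562, P(strain 2) ≈ 0.5146, P(strain 3) ≈ 0.3292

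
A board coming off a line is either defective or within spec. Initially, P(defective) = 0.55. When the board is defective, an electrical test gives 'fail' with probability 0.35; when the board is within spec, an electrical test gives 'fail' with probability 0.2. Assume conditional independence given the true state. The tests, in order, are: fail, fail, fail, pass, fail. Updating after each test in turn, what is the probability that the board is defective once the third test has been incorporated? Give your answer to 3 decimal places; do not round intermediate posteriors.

0.868

After 'fail': P(defective) = 0.35·0.5500 / (0.35·0.5500 + 0.2·0.4500) ≈ 0.6814
After 'fail': P(defective) = 0.35·0.6814 / (0.35·0.6814 + 0.2·0.3186) ≈ 0.7892
After 'fail': P(defective) = 0.35·0.7892 / (0.35·0.7892 + 0.2·0.2108) ≈ 0.8676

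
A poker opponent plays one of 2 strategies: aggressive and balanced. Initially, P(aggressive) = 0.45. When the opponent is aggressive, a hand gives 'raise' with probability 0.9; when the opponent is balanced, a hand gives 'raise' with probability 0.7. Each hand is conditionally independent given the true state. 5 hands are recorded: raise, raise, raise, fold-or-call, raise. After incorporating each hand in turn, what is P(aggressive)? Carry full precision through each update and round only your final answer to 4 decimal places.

After 'raise': P(aggressive) = 0.9·0.4500 / (0.9·0.4500 + 0.7·0.5500) ≈ 0.5127
After 'raise': P(aggressive) = 0.9·0.5127 / (0.9·0.5127 + 0.7·0.4873) ≈ 0.5749
After 'raise': P(aggressive) = 0.9·0.5749 / (0.9·0.5749 + 0.7·0.4251) ≈ 0.6349
After 'fold-or-call': P(aggressive) = 0.1·0.6349 / (0.1·0.6349 + 0.3·0.3651) ≈ 0.3669
After 'raise': P(aggressive) = 0.9·0.3669 / (0.9·0.3669 + 0.7·0.6331) ≈ 0.4270

0.4270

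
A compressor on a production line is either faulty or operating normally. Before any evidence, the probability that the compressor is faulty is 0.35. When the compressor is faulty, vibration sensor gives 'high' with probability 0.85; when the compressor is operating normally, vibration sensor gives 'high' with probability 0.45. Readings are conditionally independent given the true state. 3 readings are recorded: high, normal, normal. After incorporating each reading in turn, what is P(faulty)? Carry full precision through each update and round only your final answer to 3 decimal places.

0.070

After 'high': P(faulty) = 0.85·0.3500 / (0.85·0.3500 + 0.45·0.6500) ≈ 0.5042
After 'normal': P(faulty) = 0.15·0.5042 / (0.15·0.5042 + 0.55·0.4958) ≈ 0.2172
After 'normal': P(faulty) = 0.15·0.2172 / (0.15·0.2172 + 0.55·0.7828) ≈ 0.0703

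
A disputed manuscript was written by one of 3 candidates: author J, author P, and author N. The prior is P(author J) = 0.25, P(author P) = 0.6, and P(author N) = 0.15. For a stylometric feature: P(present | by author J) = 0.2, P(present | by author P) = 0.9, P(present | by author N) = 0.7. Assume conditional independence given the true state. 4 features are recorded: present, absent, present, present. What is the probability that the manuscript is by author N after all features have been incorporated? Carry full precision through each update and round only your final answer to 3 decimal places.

After 'present': normaliser = 0.2·0.2500 + 0.9·0.6000 + 0.7·0.1500; P(author J) ≈ 0.0719, P(author P) ≈ 0.7770, P(author N) ≈ 0.1511
After 'absent': normaliser = 0.8·0.0719 + 0.1·0.7770 + 0.3·0.1511; P(author J) ≈ 0.3187, P(author P) ≈ 0.4303, P(author N) ≈ 0.2510
After 'present': normaliser = 0.2·0.3187 + 0.9·0.4303 + 0.7·0.2510; P(author J) ≈ 0.1017, P(author P) ≈ 0.6179, P(author N) ≈ 0.2804
After 'present': normaliser = 0.2·0.1017 + 0.9·0.6179 + 0.7·0.2804; P(author J) ≈ 0.0263, P(author P) ≈ 0.7197, P(author N) ≈ 0.2540

0.254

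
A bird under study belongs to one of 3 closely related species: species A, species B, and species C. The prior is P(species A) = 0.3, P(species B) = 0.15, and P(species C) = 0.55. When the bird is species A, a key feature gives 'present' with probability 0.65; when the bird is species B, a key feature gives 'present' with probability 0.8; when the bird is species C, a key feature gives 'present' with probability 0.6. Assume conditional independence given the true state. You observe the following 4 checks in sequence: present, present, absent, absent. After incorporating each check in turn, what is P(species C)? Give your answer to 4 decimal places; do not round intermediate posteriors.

0.6206

Apply Bayes' rule sequentially, carrying P(species C) forward.
After 'present': normaliser = 0.65·0.3000 + 0.8·0.1500 + 0.6·0.5500; P(species A) ≈ 0.3023, P(species B) ≈ 0.1860, P(species C) ≈ 0.5116
After 'present': normaliser = 0.65·0.3023 + 0.8·0.1860 + 0.6·0.5116; P(species A) ≈ 0.3012, P(species B) ≈ 0.2282, P(species C) ≈ 0.4706
After 'absent': normaliser = 0.35·0.3012 + 0.2·0.2282 + 0.4·0.4706; P(species A) ≈ 0.3107, P(species B) ≈ 0.1345, P(species C) ≈ 0.5548
After 'absent': normaliser = 0.35·0.3107 + 0.2·0.1345 + 0.4·0.5548; P(species A) ≈ 0.3042, P(species B) ≈ 0.0752, P(species C) ≈ 0.6206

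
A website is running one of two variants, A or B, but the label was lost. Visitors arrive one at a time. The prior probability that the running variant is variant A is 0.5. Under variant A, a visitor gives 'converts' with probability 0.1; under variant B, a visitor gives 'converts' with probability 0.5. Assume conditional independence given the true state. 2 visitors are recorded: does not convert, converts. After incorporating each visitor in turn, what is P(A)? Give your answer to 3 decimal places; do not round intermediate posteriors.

Apply Bayes' rule sequentially, carrying P(A) forward.
After 'does not convert': P(A) = 0.9·0.5000 / (0.9·0.5000 + 0.5·0.5000) ≈ 0.6429
After 'converts': P(A) = 0.1·0.6429 / (0.1·0.6429 + 0.5·0.3571) ≈ 0.2647

0.265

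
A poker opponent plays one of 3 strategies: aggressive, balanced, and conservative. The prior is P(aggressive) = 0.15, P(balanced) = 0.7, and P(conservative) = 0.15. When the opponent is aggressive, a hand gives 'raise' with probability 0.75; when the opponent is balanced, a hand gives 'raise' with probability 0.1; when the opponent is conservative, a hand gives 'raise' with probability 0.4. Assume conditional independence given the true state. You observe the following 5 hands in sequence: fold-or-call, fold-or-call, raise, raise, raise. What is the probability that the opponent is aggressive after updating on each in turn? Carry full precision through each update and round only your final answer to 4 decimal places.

After 'fold-or-call': normaliser = 0.25·0.1500 + 0.9·0.7000 + 0.6·0.1500; P(aggressive) ≈ 0.0495, P(balanced) ≈ 0.8317, P(conservative) ≈ 0.1188
After 'fold-or-call': normaliser = 0.25·0.0495 + 0.9·0.8317 + 0.6·0.1188; P(aggressive) ≈ 0.0149, P(balanced) ≈ 0.8995, P(conservative) ≈ 0.0857
After 'raise': normaliser = 0.75·0.0149 + 0.1·0.8995 + 0.4·0.0857; P(aggressive) ≈ 0.0824, P(balanced) ≈ 0.6645, P(conservative) ≈ 0.2531
After 'raise': normaliser = 0.75·0.0824 + 0.1·0.6645 + 0.4·0.2531; P(aggressive) ≈ 0.2693, P(balanced) ≈ 0.2895, P(conservative) ≈ 0.4412
After 'raise': normaliser = 0.75·0.2693 + 0.1·0.2895 + 0.4·0.4412; P(aggressive) ≈ 0.4957, P(balanced) ≈ 0.0711, P(conservative) ≈ 0.4332

0.4957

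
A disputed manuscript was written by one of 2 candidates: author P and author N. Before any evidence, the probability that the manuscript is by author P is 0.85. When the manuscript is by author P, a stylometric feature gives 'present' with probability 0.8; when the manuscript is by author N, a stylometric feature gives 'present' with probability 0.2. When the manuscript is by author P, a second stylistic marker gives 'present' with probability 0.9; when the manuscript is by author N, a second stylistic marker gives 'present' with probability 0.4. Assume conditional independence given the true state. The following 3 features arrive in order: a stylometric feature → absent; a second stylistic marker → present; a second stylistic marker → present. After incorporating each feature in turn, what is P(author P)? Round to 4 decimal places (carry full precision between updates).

After a stylometric feature='absent': P(author P) = 0.2·0.8500 / (0.2·0.8500 + 0.8·0.1500) ≈ 0.5862
After a second stylistic marker='present': P(author P) = 0.9·0.5862 / (0.9·0.5862 + 0.4·0.4138) ≈ 0.7612
After a second stylistic marker='present': P(author P) = 0.9·0.7612 / (0.9·0.7612 + 0.4·0.2388) ≈ 0.8776

0.8776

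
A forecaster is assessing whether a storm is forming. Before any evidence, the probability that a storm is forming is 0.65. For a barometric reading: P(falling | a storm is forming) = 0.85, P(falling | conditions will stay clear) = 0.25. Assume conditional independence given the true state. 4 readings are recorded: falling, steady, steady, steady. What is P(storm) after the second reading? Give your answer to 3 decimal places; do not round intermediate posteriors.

0.558

After 'falling': P(storm) = 0.85·0.6500 / (0.85·0.6500 + 0.25·0.3500) ≈ 0.8633
After 'steady': P(storm) = 0.15·0.8633 / (0.15·0.8633 + 0.75·0.1367) ≈ 0.5581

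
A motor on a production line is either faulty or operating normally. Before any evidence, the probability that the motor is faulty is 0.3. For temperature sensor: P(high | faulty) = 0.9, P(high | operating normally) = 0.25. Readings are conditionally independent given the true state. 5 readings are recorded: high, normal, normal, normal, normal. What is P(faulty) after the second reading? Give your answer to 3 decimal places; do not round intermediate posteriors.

Each posterior becomes the prior for the next update.
After 'high': P(faulty) = 0.9·0.3000 / (0.9·0.3000 + 0.25·0.7000) ≈ 0.6067
After 'normal': P(faulty) = 0.1·0.6067 / (0.1·0.6067 + 0.75·0.3933) ≈ 0.1706

0.171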